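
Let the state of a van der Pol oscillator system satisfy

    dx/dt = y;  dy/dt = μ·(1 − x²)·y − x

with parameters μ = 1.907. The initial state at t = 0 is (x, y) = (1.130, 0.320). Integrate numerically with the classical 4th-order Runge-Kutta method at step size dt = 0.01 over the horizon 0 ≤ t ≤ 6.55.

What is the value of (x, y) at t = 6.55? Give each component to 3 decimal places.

(x, y) = (1.960, -0.294)

t=0.000: state=(1.130, 0.320)
step 1 (dt=0.01): k1=(0.320, -1.299), k2=(0.314, -1.299), k3=(0.314, -1.299), k4=(0.307, -1.299); state += dt/6·(k1+2k2+2k3+k4)
t=0.010: state=(1.133, 0.307)
t=0.020: state=(1.136, 0.294)
t=0.030: state=(1.139, 0.281)
continuing one RK4 step at a time; state shown every 25 steps (Δt=0.25):
t=0.250: state=(1.170, 0.006)
t=0.500: state=(1.137, -0.263)
t=0.750: state=(1.041, -0.502)
t=1.000: state=(0.884, -0.766)
t=1.250: state=(0.649, -1.142)
t=1.500: state=(0.291, -1.787)
t=1.750: state=(-0.282, -2.857)
t=2.000: state=(-1.104, -3.414)
t=2.250: state=(-1.769, -1.649)
t=2.500: state=(-1.972, -0.207)
t=2.750: state=(-1.959, 0.216)
t=3.000: state=(-1.888, 0.332)
t=3.250: state=(-1.798, 0.382)
t=3.500: state=(-1.697, 0.424)
t=3.750: state=(-1.585, 0.473)
t=4.000: state=(-1.459, 0.537)
t=4.250: state=(-1.314, 0.629)
t=4.500: state=(-1.141, 0.768)
t=4.750: state=(-0.923, 0.998)
t=5.000: state=(-0.627, 1.416)
t=5.250: state=(-0.183, 2.214)
t=5.500: state=(0.521, 3.427)
t=5.750: state=(1.412, 3.185)
t=6.000: state=(1.927, 0.978)
t=6.250: state=(2.019, -0.027)
t=6.500: state=(1.974, -0.274)
t=6.550: state=(1.960, -0.294)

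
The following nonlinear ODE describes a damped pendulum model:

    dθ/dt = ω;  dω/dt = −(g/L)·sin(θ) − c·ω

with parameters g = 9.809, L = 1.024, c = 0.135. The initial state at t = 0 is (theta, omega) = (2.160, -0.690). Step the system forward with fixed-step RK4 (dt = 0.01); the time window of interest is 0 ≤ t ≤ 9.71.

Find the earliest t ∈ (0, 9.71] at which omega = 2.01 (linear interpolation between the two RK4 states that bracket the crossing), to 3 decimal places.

t = 1.518

t=0.000: state=(2.160, -0.690)
step 1 (dt=0.01): k1=(-0.690, -7.871), k2=(-0.729, -7.884), k3=(-0.729, -7.885), k4=(-0.769, -7.899); state += dt/6·(k1+2k2+2k3+k4)
t=0.010: state=(2.153, -0.769)
t=0.020: state=(2.145, -0.848)
t=0.030: state=(2.136, -0.927)
continuing one RK4 step at a time; state shown every 50 steps (Δt=0.5):
t=0.500: state=(0.754, -4.879)
t=1.000: state=(-1.527, -2.793)
t=1.500: state=(-1.744, 1.844)
t=1.510: state=(-1.725, 1.936)
next step: t=1.520: state=(-1.705, 2.028) — omega has crossed 2.01
linear interpolation between t=1.510 (1.93567) and t=1.520 (2.02780) → t≈1.518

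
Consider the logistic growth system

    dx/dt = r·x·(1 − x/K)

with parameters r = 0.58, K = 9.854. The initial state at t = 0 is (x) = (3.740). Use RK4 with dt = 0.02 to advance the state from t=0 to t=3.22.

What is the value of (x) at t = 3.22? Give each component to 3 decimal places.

(x) = (7.867)

t=0.000: state=(3.740)
step 1 (dt=0.02): k1=(1.346), k2=(1.348), k3=(1.348), k4=(1.350); state += dt/6·(k1+2k2+2k3+k4)
t=0.020: state=(3.767)
t=0.040: state=(3.794)
t=0.060: state=(3.821)
continuing one RK4 step at a time; state shown every 10 steps (Δt=0.2):
t=0.200: state=(4.013)
t=0.400: state=(4.291)
t=0.600: state=(4.574)
t=0.800: state=(4.859)
t=1.000: state=(5.145)
t=1.200: state=(5.429)
t=1.400: state=(5.710)
t=1.600: state=(5.986)
t=1.800: state=(6.254)
t=2.000: state=(6.515)
t=2.200: state=(6.766)
t=2.400: state=(7.007)
t=2.600: state=(7.236)
t=2.800: state=(7.453)
t=3.000: state=(7.657)
t=3.200: state=(7.849)
t=3.220: state=(7.867)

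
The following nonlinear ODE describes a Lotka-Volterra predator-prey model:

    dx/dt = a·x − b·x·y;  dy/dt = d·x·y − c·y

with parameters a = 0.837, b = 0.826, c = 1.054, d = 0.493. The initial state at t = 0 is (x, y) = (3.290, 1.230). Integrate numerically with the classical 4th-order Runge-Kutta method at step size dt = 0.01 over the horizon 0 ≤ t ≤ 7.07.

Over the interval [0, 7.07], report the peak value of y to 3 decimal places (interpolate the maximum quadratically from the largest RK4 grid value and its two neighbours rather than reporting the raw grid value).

t=0.000: state=(3.290, 1.230)
step 1 (dt=0.01): k1=(-0.589, 0.699), k2=(-0.598, 0.699), k3=(-0.598, 0.699), k4=(-0.607, 0.699); state += dt/6·(k1+2k2+2k3+k4)
t=0.010: state=(3.284, 1.237)
t=0.020: state=(3.278, 1.244)
t=0.030: state=(3.272, 1.251)
continuing one RK4 step at a time; state shown every 25 steps (Δt=0.25):
t=0.250: state=(3.090, 1.402)
t=0.500: state=(2.807, 1.550)
t=0.750: state=(2.484, 1.650)
t=1.000: state=(2.167, 1.689)
t=1.250: state=(1.888, 1.665)
t=1.500: state=(1.661, 1.591)
t=1.750: state=(1.490, 1.484)
t=2.000: state=(1.370, 1.359)
t=2.250: state=(1.292, 1.230)
t=2.500: state=(1.252, 1.105)
t=2.750: state=(1.244, 0.990)
t=3.000: state=(1.263, 0.887)
t=3.250: state=(1.309, 0.799)
t=3.500: state=(1.379, 0.724)
t=3.750: state=(1.473, 0.663)
t=4.000: state=(1.592, 0.615)
t=4.250: state=(1.735, 0.580)
t=4.500: state=(1.902, 0.558)
t=4.750: state=(2.092, 0.548)
t=5.000: state=(2.303, 0.552)
t=5.250: state=(2.529, 0.571)
t=5.500: state=(2.761, 0.608)
t=5.750: state=(2.986, 0.666)
t=6.000: state=(3.182, 0.748)
t=6.250: state=(3.324, 0.859)
t=6.500: state=(3.384, 0.999)
t=6.750: state=(3.338, 1.163)
t=7.000: state=(3.179, 1.337)
t=7.070: state=(3.116, 1.384)
largest grid value and its neighbours: y(1.010)=1.68873, y(1.020)=1.68882, y(1.030)=1.68881
parabola through these three points peaks at t≈1.024 with y≈1.68882

max y = 1.689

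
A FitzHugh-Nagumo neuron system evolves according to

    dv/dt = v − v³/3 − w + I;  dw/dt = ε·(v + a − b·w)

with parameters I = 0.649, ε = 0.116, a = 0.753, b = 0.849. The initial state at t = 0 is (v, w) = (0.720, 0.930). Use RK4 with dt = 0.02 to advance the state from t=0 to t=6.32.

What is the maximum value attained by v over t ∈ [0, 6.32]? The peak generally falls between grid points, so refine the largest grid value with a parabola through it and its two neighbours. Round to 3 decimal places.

max v = 1.284

t=0.000: state=(0.720, 0.930)
step 1 (dt=0.02): k1=(0.315, 0.079), k2=(0.315, 0.080), k3=(0.315, 0.080), k4=(0.316, 0.080); state += dt/6·(k1+2k2+2k3+k4)
t=0.020: state=(0.726, 0.932)
t=0.040: state=(0.733, 0.933)
t=0.060: state=(0.739, 0.935)
continuing one RK4 step at a time; state shown every 25 steps (Δt=0.5):
t=0.500: state=(0.883, 0.973)
t=1.000: state=(1.040, 1.024)
t=1.500: state=(1.166, 1.080)
t=2.000: state=(1.245, 1.139)
t=2.500: state=(1.280, 1.199)
t=3.000: state=(1.280, 1.256)
t=3.500: state=(1.257, 1.310)
t=4.000: state=(1.216, 1.360)
t=4.500: state=(1.163, 1.405)
t=5.000: state=(1.099, 1.444)
t=5.500: state=(1.024, 1.477)
t=6.000: state=(0.936, 1.504)
t=6.320: state=(0.871, 1.518)
largest grid value and its neighbours: v(2.720)=1.28375, v(2.740)=1.28379, v(2.760)=1.28379
parabola through these three points peaks at t≈2.749 with v≈1.28380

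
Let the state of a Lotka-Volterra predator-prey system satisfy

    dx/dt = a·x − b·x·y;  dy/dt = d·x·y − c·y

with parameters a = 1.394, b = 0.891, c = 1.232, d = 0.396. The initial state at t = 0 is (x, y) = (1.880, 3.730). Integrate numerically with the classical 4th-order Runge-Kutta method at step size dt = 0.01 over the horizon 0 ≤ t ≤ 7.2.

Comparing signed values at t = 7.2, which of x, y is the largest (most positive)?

t=0.000: state=(1.880, 3.730)
step 1 (dt=0.01): k1=(-3.627, -1.818), k2=(-3.577, -1.841), k3=(-3.578, -1.840), k4=(-3.528, -1.862); state += dt/6·(k1+2k2+2k3+k4)
t=0.010: state=(1.844, 3.712)
t=0.020: state=(1.809, 3.693)
t=0.030: state=(1.776, 3.674)
continuing one RK4 step at a time; state shown every 25 steps (Δt=0.25):
t=0.250: state=(1.230, 3.185)
t=0.500: state=(0.916, 2.598)
t=0.750: state=(0.772, 2.074)
t=1.000: state=(0.725, 1.640)
t=1.250: state=(0.742, 1.296)
t=1.500: state=(0.812, 1.028)
t=1.750: state=(0.938, 0.823)
t=2.000: state=(1.126, 0.670)
t=2.250: state=(1.393, 0.557)
t=2.500: state=(1.759, 0.478)
t=2.750: state=(2.255, 0.428)
t=3.000: state=(2.913, 0.406)
t=3.250: state=(3.769, 0.414)
t=3.500: state=(4.847, 0.466)
t=3.750: state=(6.118, 0.588)
t=4.000: state=(7.415, 0.846)
t=4.250: state=(8.269, 1.360)
t=4.500: state=(7.891, 2.254)
t=4.750: state=(5.994, 3.325)
t=5.000: state=(3.730, 3.941)
t=5.250: state=(2.194, 3.856)
t=5.500: state=(1.385, 3.367)
t=5.750: state=(0.990, 2.777)
t=6.000: state=(0.804, 2.227)
t=6.250: state=(0.732, 1.765)
t=6.500: state=(0.731, 1.394)
t=6.750: state=(0.785, 1.104)
t=7.000: state=(0.893, 0.881)
t=7.200: state=(1.021, 0.743)
compare at T: x=1.021, y=0.743

largest component: x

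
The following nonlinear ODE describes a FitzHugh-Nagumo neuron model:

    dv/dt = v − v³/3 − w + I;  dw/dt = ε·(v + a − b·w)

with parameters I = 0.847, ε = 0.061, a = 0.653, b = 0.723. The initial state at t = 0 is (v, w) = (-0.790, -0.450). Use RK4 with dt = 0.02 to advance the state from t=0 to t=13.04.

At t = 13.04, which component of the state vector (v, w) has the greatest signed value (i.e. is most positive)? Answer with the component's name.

t=0.000: state=(-0.790, -0.450)
step 1 (dt=0.02): k1=(0.671, 0.011), k2=(0.674, 0.012), k3=(0.674, 0.012), k4=(0.676, 0.012); state += dt/6·(k1+2k2+2k3+k4)
t=0.020: state=(-0.777, -0.450)
t=0.040: state=(-0.763, -0.450)
t=0.060: state=(-0.749, -0.449)
continuing one RK4 step at a time; state shown every 25 steps (Δt=0.5):
t=0.500: state=(-0.407, -0.439)
t=1.000: state=(0.161, -0.414)
t=1.500: state=(1.016, -0.368)
t=2.000: state=(1.791, -0.297)
t=2.500: state=(2.061, -0.211)
t=3.000: state=(2.097, -0.124)
t=3.500: state=(2.082, -0.039)
t=4.000: state=(2.059, 0.044)
t=4.500: state=(2.034, 0.125)
t=5.000: state=(2.009, 0.203)
t=5.500: state=(1.984, 0.278)
t=6.000: state=(1.959, 0.351)
t=6.500: state=(1.933, 0.422)
t=7.000: state=(1.908, 0.491)
t=7.500: state=(1.883, 0.557)
t=8.000: state=(1.857, 0.621)
t=8.500: state=(1.831, 0.683)
t=9.000: state=(1.806, 0.742)
t=9.500: state=(1.780, 0.800)
t=10.000: state=(1.754, 0.855)
t=10.500: state=(1.727, 0.909)
t=11.000: state=(1.701, 0.960)
t=11.500: state=(1.674, 1.010)
t=12.000: state=(1.648, 1.058)
t=12.500: state=(1.620, 1.104)
t=13.000: state=(1.593, 1.148)
t=13.040: state=(1.591, 1.151)
compare at T: v=1.591, w=1.151

largest component: v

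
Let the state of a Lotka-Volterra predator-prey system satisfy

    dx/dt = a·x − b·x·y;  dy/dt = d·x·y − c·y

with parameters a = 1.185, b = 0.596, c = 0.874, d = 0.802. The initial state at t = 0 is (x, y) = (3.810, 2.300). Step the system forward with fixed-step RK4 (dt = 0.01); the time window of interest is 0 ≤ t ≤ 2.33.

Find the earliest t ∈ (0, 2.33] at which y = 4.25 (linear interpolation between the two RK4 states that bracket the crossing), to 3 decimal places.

t=0.000: state=(3.810, 2.300)
step 1 (dt=0.01): k1=(-0.708, 5.018), k2=(-0.764, 5.066), k3=(-0.765, 5.066), k4=(-0.821, 5.114); state += dt/6·(k1+2k2+2k3+k4)
t=0.010: state=(3.802, 2.351)
t=0.020: state=(3.794, 2.402)
t=0.030: state=(3.784, 2.455)
continuing one RK4 step at a time; state shown every 10 steps (Δt=0.1):
t=0.100: state=(3.681, 2.848)
t=0.200: state=(3.433, 3.474)
t=0.300: state=(3.081, 4.136)
t=0.310: state=(3.041, 4.202)
next step: t=0.320: state=(3.001, 4.268) — y has crossed 4.25
linear interpolation between t=0.310 (4.20216) and t=0.320 (4.26776) → t≈0.317

t = 0.317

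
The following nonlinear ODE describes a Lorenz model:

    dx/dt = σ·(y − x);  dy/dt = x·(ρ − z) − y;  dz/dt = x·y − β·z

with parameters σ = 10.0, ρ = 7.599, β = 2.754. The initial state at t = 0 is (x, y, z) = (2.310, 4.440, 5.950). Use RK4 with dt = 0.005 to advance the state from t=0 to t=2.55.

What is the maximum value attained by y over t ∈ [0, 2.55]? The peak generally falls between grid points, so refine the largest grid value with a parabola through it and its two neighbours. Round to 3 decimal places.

max y = 4.913

t=0.000: state=(2.310, 4.440, 5.950)
step 1 (dt=0.005): k1=(21.300, -0.631, -6.130), k2=(20.752, -0.505, -5.855), k3=(20.769, -0.509, -5.862), k4=(20.236, -0.386, -5.594); state += dt/6·(k1+2k2+2k3+k4)
t=0.005: state=(2.414, 4.437, 5.921)
t=0.010: state=(2.512, 4.436, 5.894)
t=0.015: state=(2.606, 4.436, 5.870)
continuing one RK4 step at a time; state shown every 20 steps (Δt=0.1):
t=0.100: state=(3.684, 4.556, 5.744)
t=0.200: state=(4.323, 4.791, 6.020)
t=0.300: state=(4.673, 4.912, 6.497)
t=0.400: state=(4.805, 4.831, 6.966)
t=0.500: state=(4.736, 4.583, 7.259)
t=0.600: state=(4.527, 4.278, 7.304)
t=0.700: state=(4.271, 4.024, 7.135)
t=0.800: state=(4.055, 3.880, 6.847)
t=0.900: state=(3.929, 3.855, 6.541)
t=1.000: state=(3.906, 3.931, 6.295)
t=1.100: state=(3.972, 4.075, 6.156)
t=1.200: state=(4.101, 4.248, 6.143)
t=1.300: state=(4.254, 4.405, 6.248)
t=1.400: state=(4.390, 4.505, 6.432)
t=1.500: state=(4.474, 4.524, 6.639)
t=1.600: state=(4.487, 4.465, 6.805)
t=1.700: state=(4.435, 4.356, 6.888)
t=1.800: state=(4.341, 4.238, 6.877)
t=1.900: state=(4.240, 4.145, 6.790)
t=2.000: state=(4.160, 4.099, 6.665)
t=2.100: state=(4.120, 4.101, 6.541)
t=2.200: state=(4.123, 4.145, 6.450)
t=2.300: state=(4.161, 4.213, 6.410)
t=2.400: state=(4.221, 4.285, 6.425)
t=2.500: state=(4.284, 4.342, 6.483)
t=2.550: state=(4.311, 4.360, 6.523)
largest grid value and its neighbours: y(0.305)=4.91267, y(0.310)=4.91306, y(0.315)=4.91292
parabola through these three points peaks at t≈0.311 with y≈4.91308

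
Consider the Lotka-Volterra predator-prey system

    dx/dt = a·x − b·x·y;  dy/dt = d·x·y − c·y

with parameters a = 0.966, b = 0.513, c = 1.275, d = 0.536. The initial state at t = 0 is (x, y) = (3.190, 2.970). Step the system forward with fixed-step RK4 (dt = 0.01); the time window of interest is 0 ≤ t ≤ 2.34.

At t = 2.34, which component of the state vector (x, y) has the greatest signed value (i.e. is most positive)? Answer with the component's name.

largest component: y

t=0.000: state=(3.190, 2.970)
step 1 (dt=0.01): k1=(-1.779, 1.291), k2=(-1.784, 1.280), k3=(-1.784, 1.280), k4=(-1.790, 1.269); state += dt/6·(k1+2k2+2k3+k4)
t=0.010: state=(3.172, 2.983)
t=0.020: state=(3.154, 2.995)
t=0.030: state=(3.136, 3.008)
continuing one RK4 step at a time; state shown every 10 steps (Δt=0.1):
t=0.100: state=(3.008, 3.087)
t=0.200: state=(2.821, 3.177)
t=0.300: state=(2.635, 3.237)
t=0.400: state=(2.456, 3.266)
t=0.500: state=(2.288, 3.264)
t=0.600: state=(2.133, 3.235)
t=0.700: state=(1.992, 3.180)
t=0.800: state=(1.868, 3.104)
t=0.900: state=(1.758, 3.011)
t=1.000: state=(1.664, 2.905)
t=1.100: state=(1.583, 2.790)
t=1.200: state=(1.516, 2.669)
t=1.300: state=(1.461, 2.544)
t=1.400: state=(1.417, 2.419)
t=1.500: state=(1.383, 2.295)
t=1.600: state=(1.358, 2.174)
t=1.700: state=(1.342, 2.058)
t=1.800: state=(1.334, 1.946)
t=1.900: state=(1.333, 1.840)
t=2.000: state=(1.339, 1.740)
t=2.100: state=(1.353, 1.646)
t=2.200: state=(1.372, 1.559)
t=2.300: state=(1.398, 1.478)
t=2.340: state=(1.410, 1.447)
compare at T: x=1.410, y=1.447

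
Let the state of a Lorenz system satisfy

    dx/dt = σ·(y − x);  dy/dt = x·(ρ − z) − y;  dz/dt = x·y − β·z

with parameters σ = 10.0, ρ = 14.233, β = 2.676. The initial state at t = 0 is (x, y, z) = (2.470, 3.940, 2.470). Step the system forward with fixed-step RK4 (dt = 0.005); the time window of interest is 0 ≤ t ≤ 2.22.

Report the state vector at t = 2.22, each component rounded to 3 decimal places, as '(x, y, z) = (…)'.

t=0.000: state=(2.470, 3.940, 2.470)
step 1 (dt=0.005): k1=(14.700, 25.115, 3.122), k2=(14.960, 25.465, 3.403), k3=(14.963, 25.470, 3.406), k4=(15.225, 25.824, 3.695); state += dt/6·(k1+2k2+2k3+k4)
t=0.005: state=(2.545, 4.067, 2.487)
t=0.010: state=(2.622, 4.198, 2.507)
t=0.015: state=(2.702, 4.333, 2.530)
continuing one RK4 step at a time; state shown every 20 steps (Δt=0.1):
t=0.100: state=(4.527, 7.232, 3.608)
t=0.200: state=(7.837, 11.539, 8.010)
t=0.300: state=(10.774, 12.058, 16.605)
t=0.400: state=(9.354, 5.577, 20.989)
t=0.500: state=(5.077, 1.155, 17.977)
t=0.600: state=(2.225, 0.415, 13.951)
t=0.700: state=(1.151, 0.645, 10.744)
t=0.800: state=(0.970, 1.042, 8.295)
t=0.900: state=(1.223, 1.650, 6.474)
t=1.000: state=(1.850, 2.708, 5.245)
t=1.100: state=(3.024, 4.570, 4.789)
t=1.200: state=(5.041, 7.553, 5.825)
t=1.300: state=(7.895, 10.838, 9.857)
t=1.400: state=(9.964, 10.563, 16.545)
t=1.500: state=(8.595, 5.589, 19.513)
t=1.600: state=(5.252, 2.160, 17.123)
t=1.700: state=(2.956, 1.471, 13.683)
t=1.800: state=(2.109, 1.791, 10.807)
t=1.900: state=(2.157, 2.526, 8.660)
t=2.000: state=(2.814, 3.765, 7.304)
t=2.100: state=(4.099, 5.740, 7.030)
t=2.200: state=(6.084, 8.349, 8.575)
t=2.220: state=(6.542, 8.853, 9.187)

(x, y, z) = (6.542, 8.853, 9.187)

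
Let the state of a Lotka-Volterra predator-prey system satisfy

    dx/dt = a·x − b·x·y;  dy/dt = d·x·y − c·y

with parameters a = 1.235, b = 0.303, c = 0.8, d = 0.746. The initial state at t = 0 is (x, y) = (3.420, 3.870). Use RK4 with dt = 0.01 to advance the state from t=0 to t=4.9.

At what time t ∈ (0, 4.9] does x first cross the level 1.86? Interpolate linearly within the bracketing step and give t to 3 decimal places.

t=0.000: state=(3.420, 3.870)
step 1 (dt=0.01): k1=(0.213, 6.778), k2=(0.178, 6.840), k3=(0.178, 6.840), k4=(0.143, 6.903); state += dt/6·(k1+2k2+2k3+k4)
t=0.010: state=(3.422, 3.938)
t=0.020: state=(3.423, 4.008)
t=0.030: state=(3.423, 4.079)
continuing one RK4 step at a time; state shown every 20 steps (Δt=0.2):
t=0.200: state=(3.307, 5.469)
t=0.400: state=(2.868, 7.415)
t=0.600: state=(2.211, 9.243)
t=0.700: state=(1.870, 9.934)
next step: t=0.710: state=(1.837, 9.993) — x has crossed 1.86
linear interpolation between t=0.700 (1.87035) and t=0.710 (1.83728) → t≈0.703

t = 0.703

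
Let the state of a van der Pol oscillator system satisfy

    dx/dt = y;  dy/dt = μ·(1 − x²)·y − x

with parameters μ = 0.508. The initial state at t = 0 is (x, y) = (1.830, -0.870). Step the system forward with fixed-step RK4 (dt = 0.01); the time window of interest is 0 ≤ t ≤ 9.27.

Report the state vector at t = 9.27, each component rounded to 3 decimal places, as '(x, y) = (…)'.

t=0.000: state=(1.830, -0.870)
step 1 (dt=0.01): k1=(-0.870, -0.792), k2=(-0.874, -0.790), k3=(-0.874, -0.790), k4=(-0.878, -0.788); state += dt/6·(k1+2k2+2k3+k4)
t=0.010: state=(1.821, -0.878)
t=0.020: state=(1.812, -0.886)
t=0.030: state=(1.804, -0.894)
continuing one RK4 step at a time; state shown every 50 steps (Δt=0.5):
t=0.500: state=(1.298, -1.263)
t=1.000: state=(0.546, -1.774)
t=1.500: state=(-0.481, -2.276)
t=2.000: state=(-1.543, -1.694)
t=2.500: state=(-2.018, -0.244)
t=3.000: state=(-1.905, 0.590)
t=3.500: state=(-1.490, 1.048)
t=4.000: state=(-0.855, 1.512)
t=4.500: state=(0.043, 2.077)
t=5.000: state=(1.137, 2.090)
t=5.500: state=(1.890, 0.794)
t=6.000: state=(1.978, -0.318)
t=6.500: state=(1.667, -0.873)
t=7.000: state=(1.122, -1.311)
t=7.500: state=(0.336, -1.854)
t=8.000: state=(-0.712, -2.233)
t=8.500: state=(-1.675, -1.372)
t=9.000: state=(-2.003, -0.025)
t=9.270: state=(-1.945, 0.425)

(x, y) = (-1.945, 0.425)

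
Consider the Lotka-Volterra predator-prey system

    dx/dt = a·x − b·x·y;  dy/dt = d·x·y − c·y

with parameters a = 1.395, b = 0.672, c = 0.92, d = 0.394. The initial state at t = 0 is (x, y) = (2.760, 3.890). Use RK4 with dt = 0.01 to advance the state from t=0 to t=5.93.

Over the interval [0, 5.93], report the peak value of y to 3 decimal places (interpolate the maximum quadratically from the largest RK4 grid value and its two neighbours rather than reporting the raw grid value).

t=0.000: state=(2.760, 3.890)
step 1 (dt=0.01): k1=(-3.365, 0.651), k2=(-3.350, 0.626), k3=(-3.350, 0.626), k4=(-3.335, 0.601); state += dt/6·(k1+2k2+2k3+k4)
t=0.010: state=(2.726, 3.896)
t=0.020: state=(2.693, 3.902)
t=0.030: state=(2.660, 3.907)
continuing one RK4 step at a time; state shown every 20 steps (Δt=0.2):
t=0.200: state=(2.153, 3.924)
t=0.400: state=(1.692, 3.795)
t=0.600: state=(1.363, 3.558)
t=0.800: state=(1.139, 3.265)
t=1.000: state=(0.991, 2.953)
t=1.200: state=(0.899, 2.646)
t=1.400: state=(0.850, 2.357)
t=1.600: state=(0.833, 2.095)
t=1.800: state=(0.844, 1.862)
t=2.000: state=(0.881, 1.658)
t=2.200: state=(0.943, 1.482)
t=2.400: state=(1.033, 1.332)
t=2.600: state=(1.151, 1.208)
t=2.800: state=(1.303, 1.106)
t=3.000: state=(1.492, 1.027)
t=3.200: state=(1.725, 0.970)
t=3.400: state=(2.007, 0.934)
t=3.600: state=(2.342, 0.922)
t=3.800: state=(2.733, 0.937)
t=4.000: state=(3.177, 0.983)
t=4.200: state=(3.660, 1.071)
t=4.400: state=(4.152, 1.212)
t=4.600: state=(4.602, 1.424)
t=4.800: state=(4.927, 1.727)
t=5.000: state=(5.031, 2.130)
t=5.200: state=(4.837, 2.620)
t=5.400: state=(4.342, 3.135)
t=5.600: state=(3.650, 3.576)
t=5.800: state=(2.922, 3.853)
t=5.930: state=(2.493, 3.927)
largest grid value and its neighbours: y(0.130)=3.93310, y(0.140)=3.93310, y(0.150)=3.93265
parabola through these three points peaks at t≈0.135 with y≈3.93315

max y = 3.933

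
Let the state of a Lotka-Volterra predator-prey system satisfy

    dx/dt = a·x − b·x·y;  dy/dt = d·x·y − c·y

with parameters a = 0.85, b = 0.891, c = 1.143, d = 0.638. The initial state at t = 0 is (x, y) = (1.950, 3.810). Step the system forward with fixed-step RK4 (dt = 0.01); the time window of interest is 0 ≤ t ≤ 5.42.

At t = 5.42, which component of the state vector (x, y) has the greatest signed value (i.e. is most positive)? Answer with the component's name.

t=0.000: state=(1.950, 3.810)
step 1 (dt=0.01): k1=(-4.962, 0.385), k2=(-4.902, 0.325), k3=(-4.903, 0.326), k4=(-4.843, 0.266); state += dt/6·(k1+2k2+2k3+k4)
t=0.010: state=(1.901, 3.813)
t=0.020: state=(1.853, 3.815)
t=0.030: state=(1.806, 3.816)
continuing one RK4 step at a time; state shown every 20 steps (Δt=0.2):
t=0.200: state=(1.179, 3.685)
t=0.400: state=(0.748, 3.306)
t=0.600: state=(0.512, 2.846)
t=0.800: state=(0.381, 2.396)
t=1.000: state=(0.306, 1.991)
t=1.200: state=(0.262, 1.642)
t=1.400: state=(0.238, 1.348)
t=1.600: state=(0.227, 1.105)
t=1.800: state=(0.225, 0.905)
t=2.000: state=(0.231, 0.741)
t=2.200: state=(0.243, 0.608)
t=2.400: state=(0.261, 0.499)
t=2.600: state=(0.285, 0.411)
t=2.800: state=(0.316, 0.340)
t=3.000: state=(0.354, 0.282)
t=3.200: state=(0.401, 0.236)
t=3.400: state=(0.457, 0.198)
t=3.600: state=(0.525, 0.168)
t=3.800: state=(0.605, 0.143)
t=4.000: state=(0.700, 0.124)
t=4.200: state=(0.813, 0.109)
t=4.400: state=(0.947, 0.097)
t=4.600: state=(1.104, 0.088)
t=4.800: state=(1.289, 0.081)
t=5.000: state=(1.506, 0.077)
t=5.200: state=(1.761, 0.076)
t=5.400: state=(2.059, 0.077)
t=5.420: state=(2.092, 0.077)
compare at T: x=2.092, y=0.077

largest component: x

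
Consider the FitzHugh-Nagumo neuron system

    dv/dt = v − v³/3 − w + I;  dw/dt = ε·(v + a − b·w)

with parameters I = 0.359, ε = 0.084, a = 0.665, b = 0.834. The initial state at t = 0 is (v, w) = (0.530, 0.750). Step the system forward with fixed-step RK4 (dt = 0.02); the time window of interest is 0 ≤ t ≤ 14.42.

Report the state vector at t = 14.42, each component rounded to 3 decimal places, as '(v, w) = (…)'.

t=0.000: state=(0.530, 0.750)
step 1 (dt=0.02): k1=(0.089, 0.048), k2=(0.090, 0.048), k3=(0.090, 0.048), k4=(0.090, 0.048); state += dt/6·(k1+2k2+2k3+k4)
t=0.020: state=(0.532, 0.751)
t=0.040: state=(0.534, 0.752)
t=0.060: state=(0.535, 0.753)
continuing one RK4 step at a time; state shown every 25 steps (Δt=0.5):
t=0.500: state=(0.577, 0.774)
t=1.000: state=(0.627, 0.800)
t=1.500: state=(0.680, 0.827)
t=2.000: state=(0.733, 0.855)
t=2.500: state=(0.785, 0.884)
t=3.000: state=(0.831, 0.915)
t=3.500: state=(0.867, 0.946)
t=4.000: state=(0.893, 0.977)
t=4.500: state=(0.904, 1.008)
t=5.000: state=(0.901, 1.038)
t=5.500: state=(0.882, 1.067)
t=6.000: state=(0.846, 1.093)
t=6.500: state=(0.791, 1.117)
t=7.000: state=(0.712, 1.137)
t=7.500: state=(0.601, 1.152)
t=8.000: state=(0.440, 1.162)
t=8.500: state=(0.194, 1.163)
t=9.000: state=(-0.199, 1.151)
t=9.500: state=(-0.803, 1.119)
t=10.000: state=(-1.470, 1.060)
t=10.500: state=(-1.837, 0.981)
t=11.000: state=(-1.934, 0.897)
t=11.500: state=(-1.937, 0.813)
t=12.000: state=(-1.915, 0.733)
t=12.500: state=(-1.888, 0.657)
t=13.000: state=(-1.859, 0.584)
t=13.500: state=(-1.830, 0.516)
t=14.000: state=(-1.802, 0.450)
t=14.420: state=(-1.778, 0.398)

(v, w) = (-1.778, 0.398)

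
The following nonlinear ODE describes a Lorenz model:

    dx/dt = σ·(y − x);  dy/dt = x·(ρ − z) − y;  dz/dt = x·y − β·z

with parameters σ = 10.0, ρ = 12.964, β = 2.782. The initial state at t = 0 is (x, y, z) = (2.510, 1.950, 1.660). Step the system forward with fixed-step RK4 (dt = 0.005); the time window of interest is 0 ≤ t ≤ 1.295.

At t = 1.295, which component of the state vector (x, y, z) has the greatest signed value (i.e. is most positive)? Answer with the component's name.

t=0.000: state=(2.510, 1.950, 1.660)
step 1 (dt=0.005): k1=(-5.600, 26.423, 0.276), k2=(-4.799, 26.197, 0.412), k3=(-4.825, 26.219, 0.414), k4=(-4.048, 26.014, 0.549); state += dt/6·(k1+2k2+2k3+k4)
t=0.005: state=(2.486, 2.081, 1.662)
t=0.010: state=(2.469, 2.210, 1.665)
t=0.015: state=(2.460, 2.338, 1.670)
continuing one RK4 step at a time; state shown every 10 steps (Δt=0.05):
t=0.050: state=(2.562, 3.222, 1.747)
t=0.100: state=(3.104, 4.580, 2.034)
t=0.150: state=(4.018, 6.190, 2.665)
t=0.200: state=(5.268, 8.080, 3.871)
t=0.250: state=(6.800, 10.061, 5.943)
t=0.300: state=(8.440, 11.607, 9.077)
t=0.350: state=(9.801, 11.888, 12.996)
t=0.400: state=(10.350, 10.331, 16.644)
t=0.450: state=(9.746, 7.415, 18.702)
t=0.500: state=(8.178, 4.454, 18.750)
t=0.550: state=(6.239, 2.399, 17.442)
t=0.600: state=(4.475, 1.340, 15.627)
t=0.650: state=(3.142, 0.948, 13.792)
t=0.700: state=(2.261, 0.900, 12.113)
t=0.750: state=(1.745, 1.009, 10.627)
t=0.800: state=(1.493, 1.193, 9.329)
t=0.850: state=(1.424, 1.431, 8.206)
t=0.900: state=(1.489, 1.732, 7.247)
t=0.950: state=(1.663, 2.118, 6.447)
t=1.000: state=(1.944, 2.615, 5.808)
t=1.050: state=(2.340, 3.259, 5.347)
t=1.100: state=(2.870, 4.083, 5.099)
t=1.150: state=(3.560, 5.114, 5.128)
t=1.200: state=(4.429, 6.353, 5.533)
t=1.250: state=(5.478, 7.731, 6.451)
t=1.295: state=(6.533, 8.936, 7.821)
compare at T: x=6.533, y=8.936, z=7.821

largest component: y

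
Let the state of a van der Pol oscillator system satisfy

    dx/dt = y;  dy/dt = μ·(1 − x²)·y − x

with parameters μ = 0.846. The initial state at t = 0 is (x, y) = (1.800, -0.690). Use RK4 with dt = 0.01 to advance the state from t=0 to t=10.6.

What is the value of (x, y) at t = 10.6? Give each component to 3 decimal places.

t=0.000: state=(1.800, -0.690)
step 1 (dt=0.01): k1=(-0.690, -0.492), k2=(-0.692, -0.492), k3=(-0.692, -0.492), k4=(-0.695, -0.491); state += dt/6·(k1+2k2+2k3+k4)
t=0.010: state=(1.793, -0.695)
t=0.020: state=(1.786, -0.700)
t=0.030: state=(1.779, -0.705)
continuing one RK4 step at a time; state shown every 50 steps (Δt=0.5):
t=0.500: state=(1.392, -0.954)
t=1.000: state=(0.816, -1.396)
t=1.500: state=(-0.067, -2.194)
t=2.000: state=(-1.282, -2.293)
t=2.500: state=(-1.974, -0.449)
t=3.000: state=(-1.931, 0.442)
t=3.500: state=(-1.621, 0.770)
t=4.000: state=(-1.159, 1.101)
t=4.500: state=(-0.477, 1.691)
t=5.000: state=(0.581, 2.491)
t=5.500: state=(1.698, 1.520)
t=6.000: state=(2.005, -0.073)
t=6.500: state=(1.812, -0.605)
t=7.000: state=(1.436, -0.899)
t=7.500: state=(0.893, -1.314)
t=8.000: state=(0.062, -2.071)
t=8.500: state=(-1.132, -2.413)
t=9.000: state=(-1.935, -0.654)
t=9.500: state=(-1.952, 0.380)
t=10.000: state=(-1.664, 0.736)
t=10.500: state=(-1.221, 1.053)
t=10.600: state=(-1.112, 1.136)

(x, y) = (-1.112, 1.136)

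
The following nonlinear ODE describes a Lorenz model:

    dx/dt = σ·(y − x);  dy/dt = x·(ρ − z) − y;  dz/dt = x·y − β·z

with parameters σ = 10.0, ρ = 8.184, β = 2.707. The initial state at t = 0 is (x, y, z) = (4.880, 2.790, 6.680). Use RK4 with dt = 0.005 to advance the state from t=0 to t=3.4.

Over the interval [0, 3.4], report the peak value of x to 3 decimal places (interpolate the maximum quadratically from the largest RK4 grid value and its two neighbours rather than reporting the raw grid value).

max x = 5.137

t=0.000: state=(4.880, 2.790, 6.680)
step 1 (dt=0.005): k1=(-20.900, 4.550, -4.468), k2=(-20.264, 4.513, -4.528), k3=(-20.281, 4.517, -4.524), k4=(-19.660, 4.483, -4.581); state += dt/6·(k1+2k2+2k3+k4)
t=0.005: state=(4.779, 2.813, 6.657)
t=0.010: state=(4.683, 2.835, 6.634)
t=0.015: state=(4.594, 2.857, 6.611)
continuing one RK4 step at a time; state shown every 40 steps (Δt=0.2):
t=0.200: state=(3.560, 3.663, 5.800)
t=0.400: state=(4.236, 4.699, 5.910)
t=0.600: state=(5.030, 5.267, 7.149)
t=0.800: state=(4.979, 4.714, 8.120)
t=1.000: state=(4.300, 3.980, 7.780)
t=1.200: state=(3.919, 3.873, 6.945)
t=1.400: state=(4.077, 4.257, 6.528)
t=1.600: state=(4.499, 4.701, 6.803)
t=1.800: state=(4.737, 4.751, 7.394)
t=2.000: state=(4.572, 4.422, 7.613)
t=2.200: state=(4.281, 4.171, 7.333)
t=2.400: state=(4.192, 4.214, 6.979)
t=2.600: state=(4.331, 4.430, 6.905)
t=2.800: state=(4.512, 4.577, 7.119)
t=3.000: state=(4.547, 4.518, 7.346)
t=3.200: state=(4.433, 4.364, 7.350)
t=3.400: state=(4.325, 4.295, 7.187)
largest grid value and its neighbours: x(0.685)=5.13680, x(0.690)=5.13692, x(0.695)=5.13636
parabola through these three points peaks at t≈0.688 with x≈5.13696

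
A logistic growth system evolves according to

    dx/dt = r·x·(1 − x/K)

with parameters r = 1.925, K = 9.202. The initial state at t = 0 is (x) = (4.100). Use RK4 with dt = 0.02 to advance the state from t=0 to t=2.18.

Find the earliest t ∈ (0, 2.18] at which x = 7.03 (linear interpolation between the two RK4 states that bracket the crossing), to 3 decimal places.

t = 0.724

t=0.000: state=(4.100)
step 1 (dt=0.02): k1=(4.376), k2=(4.385), k3=(4.385), k4=(4.393); state += dt/6·(k1+2k2+2k3+k4)
t=0.020: state=(4.188)
t=0.040: state=(4.276)
t=0.060: state=(4.364)
continuing one RK4 step at a time; state shown every 5 steps (Δt=0.1):
t=0.100: state=(4.541)
t=0.200: state=(4.983)
t=0.300: state=(5.418)
t=0.400: state=(5.838)
t=0.500: state=(6.237)
t=0.600: state=(6.610)
t=0.700: state=(6.953)
t=0.720: state=(7.018)
next step: t=0.740: state=(7.082) — x has crossed 7.03
linear interpolation between t=0.720 (7.01806) and t=0.740 (7.08153) → t≈0.724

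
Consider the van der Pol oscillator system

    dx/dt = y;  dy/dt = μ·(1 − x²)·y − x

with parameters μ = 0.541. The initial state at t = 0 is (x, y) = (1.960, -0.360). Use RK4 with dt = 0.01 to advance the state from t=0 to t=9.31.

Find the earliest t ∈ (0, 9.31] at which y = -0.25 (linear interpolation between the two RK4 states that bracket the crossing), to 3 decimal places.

t=0.000: state=(1.960, -0.360)
step 1 (dt=0.01): k1=(-0.360, -1.407), k2=(-0.367, -1.395), k3=(-0.367, -1.395), k4=(-0.374, -1.384); state += dt/6·(k1+2k2+2k3+k4)
t=0.010: state=(1.956, -0.374)
t=0.020: state=(1.953, -0.388)
t=0.030: state=(1.949, -0.401)
continuing one RK4 step at a time; state shown every 50 steps (Δt=0.5):
t=0.500: state=(1.638, -0.880)
t=1.000: state=(1.094, -1.309)
t=1.500: state=(0.306, -1.866)
t=2.000: state=(-0.753, -2.254)
t=2.500: state=(-1.708, -1.314)
t=2.860: state=(-1.986, -0.274)
next step: t=2.870: state=(-1.989, -0.249) — y has crossed -0.25
linear interpolation between t=2.860 (-0.27351) and t=2.870 (-0.24946) → t≈2.870

t = 2.870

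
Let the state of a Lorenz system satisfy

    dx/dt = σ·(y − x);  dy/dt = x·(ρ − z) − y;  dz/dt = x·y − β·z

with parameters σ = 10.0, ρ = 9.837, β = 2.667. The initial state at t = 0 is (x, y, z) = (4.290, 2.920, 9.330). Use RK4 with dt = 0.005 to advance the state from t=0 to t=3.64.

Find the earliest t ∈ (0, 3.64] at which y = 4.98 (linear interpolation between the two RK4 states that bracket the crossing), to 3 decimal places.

t=0.000: state=(4.290, 2.920, 9.330)
step 1 (dt=0.005): k1=(-13.700, -0.745, -12.356), k2=(-13.376, -0.629, -12.382), k3=(-13.381, -0.629, -12.378), k4=(-13.062, -0.514, -12.400); state += dt/6·(k1+2k2+2k3+k4)
t=0.005: state=(4.223, 2.917, 9.268)
t=0.010: state=(4.159, 2.915, 9.206)
t=0.015: state=(4.099, 2.914, 9.144)
continuing one RK4 step at a time; state shown every 40 steps (Δt=0.2):
t=0.200: state=(3.333, 3.460, 7.172)
t=0.400: state=(4.234, 4.928, 6.657)
t=0.405: state=(4.269, 4.971, 6.673)
next step: t=0.410: state=(4.304, 5.014, 6.691) — y has crossed 4.98
linear interpolation between t=0.405 (4.97095) and t=0.410 (5.01361) → t≈0.406

t = 0.406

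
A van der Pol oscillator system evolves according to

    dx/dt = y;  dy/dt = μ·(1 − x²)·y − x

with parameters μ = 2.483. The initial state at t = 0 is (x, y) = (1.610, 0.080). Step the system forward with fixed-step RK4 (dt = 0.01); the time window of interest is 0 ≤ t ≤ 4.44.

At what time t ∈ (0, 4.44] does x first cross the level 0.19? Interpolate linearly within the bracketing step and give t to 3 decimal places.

t=0.000: state=(1.610, 0.080)
step 1 (dt=0.01): k1=(0.080, -1.926), k2=(0.070, -1.889), k3=(0.071, -1.889), k4=(0.061, -1.853); state += dt/6·(k1+2k2+2k3+k4)
t=0.010: state=(1.611, 0.061)
t=0.020: state=(1.611, 0.043)
t=0.030: state=(1.612, 0.025)
continuing one RK4 step at a time; state shown every 20 steps (Δt=0.2):
t=0.200: state=(1.596, -0.186)
t=0.400: state=(1.544, -0.314)
t=0.600: state=(1.474, -0.391)
t=0.800: state=(1.389, -0.457)
t=1.000: state=(1.290, -0.530)
t=1.200: state=(1.175, -0.628)
t=1.400: state=(1.036, -0.773)
t=1.600: state=(0.860, -1.006)
t=1.800: state=(0.622, -1.420)
t=2.000: state=(0.268, -2.207)
t=2.030: state=(0.199, -2.375)
next step: t=2.040: state=(0.175, -2.435) — x has crossed 0.19
linear interpolation between t=2.030 (0.19906) and t=2.040 (0.17501) → t≈2.034

t = 2.034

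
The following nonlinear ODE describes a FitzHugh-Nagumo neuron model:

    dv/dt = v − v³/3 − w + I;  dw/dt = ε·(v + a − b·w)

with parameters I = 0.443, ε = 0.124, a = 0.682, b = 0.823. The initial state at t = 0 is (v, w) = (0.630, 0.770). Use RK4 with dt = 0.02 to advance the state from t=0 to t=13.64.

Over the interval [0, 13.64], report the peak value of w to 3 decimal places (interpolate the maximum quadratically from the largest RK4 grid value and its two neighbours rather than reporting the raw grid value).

max w = 1.348

t=0.000: state=(0.630, 0.770)
step 1 (dt=0.02): k1=(0.220, 0.084), k2=(0.220, 0.084), k3=(0.220, 0.084), k4=(0.221, 0.084); state += dt/6·(k1+2k2+2k3+k4)
t=0.020: state=(0.634, 0.772)
t=0.040: state=(0.639, 0.773)
t=0.060: state=(0.643, 0.775)
continuing one RK4 step at a time; state shown every 25 steps (Δt=0.5):
t=0.500: state=(0.745, 0.814)
t=1.000: state=(0.862, 0.864)
t=1.500: state=(0.967, 0.917)
t=2.000: state=(1.049, 0.974)
t=2.500: state=(1.099, 1.032)
t=3.000: state=(1.117, 1.089)
t=3.500: state=(1.107, 1.143)
t=4.000: state=(1.073, 1.194)
t=4.500: state=(1.018, 1.239)
t=5.000: state=(0.943, 1.278)
t=5.500: state=(0.845, 1.310)
t=6.000: state=(0.717, 1.333)
t=6.500: state=(0.542, 1.346)
t=7.000: state=(0.288, 1.346)
t=7.500: state=(-0.108, 1.327)
t=8.000: state=(-0.720, 1.278)
t=8.500: state=(-1.425, 1.190)
t=9.000: state=(-1.826, 1.072)
t=9.500: state=(-1.926, 0.945)
t=10.000: state=(-1.918, 0.823)
t=10.500: state=(-1.883, 0.708)
t=11.000: state=(-1.843, 0.602)
t=11.500: state=(-1.800, 0.503)
t=12.000: state=(-1.758, 0.411)
t=12.500: state=(-1.716, 0.327)
t=13.000: state=(-1.674, 0.250)
t=13.500: state=(-1.633, 0.179)
t=13.640: state=(-1.621, 0.160)
largest grid value and its neighbours: w(6.740)=1.34816, w(6.760)=1.34816, w(6.780)=1.34814
parabola through these three points peaks at t≈6.751 with w≈1.34816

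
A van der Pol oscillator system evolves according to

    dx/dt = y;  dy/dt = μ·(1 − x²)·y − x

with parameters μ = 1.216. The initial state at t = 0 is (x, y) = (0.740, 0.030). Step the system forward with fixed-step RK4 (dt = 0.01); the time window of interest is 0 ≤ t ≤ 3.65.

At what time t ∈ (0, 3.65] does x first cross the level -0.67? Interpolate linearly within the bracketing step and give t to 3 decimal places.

t=0.000: state=(0.740, 0.030)
step 1 (dt=0.01): k1=(0.030, -0.723), k2=(0.026, -0.726), k3=(0.026, -0.726), k4=(0.023, -0.728); state += dt/6·(k1+2k2+2k3+k4)
t=0.010: state=(0.740, 0.023)
t=0.020: state=(0.740, 0.015)
t=0.030: state=(0.741, 0.008)
continuing one RK4 step at a time; state shown every 20 steps (Δt=0.2):
t=0.200: state=(0.731, -0.123)
t=0.400: state=(0.690, -0.290)
t=0.600: state=(0.614, -0.474)
t=0.800: state=(0.499, -0.683)
t=1.000: state=(0.338, -0.928)
t=1.200: state=(0.124, -1.220)
t=1.400: state=(-0.152, -1.553)
t=1.600: state=(-0.495, -1.858)
t=1.690: state=(-0.667, -1.943)
next step: t=1.700: state=(-0.686, -1.950) — x has crossed -0.67
linear interpolation between t=1.690 (-0.66651) and t=1.700 (-0.68598) → t≈1.692

t = 1.692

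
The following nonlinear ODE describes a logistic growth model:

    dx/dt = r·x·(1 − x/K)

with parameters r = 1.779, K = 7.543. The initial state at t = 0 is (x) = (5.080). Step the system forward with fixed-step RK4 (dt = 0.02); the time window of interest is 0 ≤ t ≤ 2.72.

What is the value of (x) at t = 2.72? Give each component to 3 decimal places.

(x) = (7.514)

t=0.000: state=(5.080)
step 1 (dt=0.02): k1=(2.951), k2=(2.933), k3=(2.933), k4=(2.914); state += dt/6·(k1+2k2+2k3+k4)
t=0.020: state=(5.139)
t=0.040: state=(5.197)
t=0.060: state=(5.254)
continuing one RK4 step at a time; state shown every 5 steps (Δt=0.1):
t=0.100: state=(5.366)
t=0.200: state=(5.630)
t=0.300: state=(5.873)
t=0.400: state=(6.093)
t=0.500: state=(6.290)
t=0.600: state=(6.465)
t=0.700: state=(6.619)
t=0.800: state=(6.754)
t=0.900: state=(6.871)
t=1.000: state=(6.972)
t=1.100: state=(7.059)
t=1.200: state=(7.134)
t=1.300: state=(7.198)
t=1.400: state=(7.252)
t=1.500: state=(7.298)
t=1.600: state=(7.337)
t=1.700: state=(7.369)
t=1.800: state=(7.397)
t=1.900: state=(7.421)
t=2.000: state=(7.440)
t=2.100: state=(7.457)
t=2.200: state=(7.471)
t=2.300: state=(7.482)
t=2.400: state=(7.492)
t=2.500: state=(7.500)
t=2.600: state=(7.507)
t=2.700: state=(7.513)
t=2.720: state=(7.514)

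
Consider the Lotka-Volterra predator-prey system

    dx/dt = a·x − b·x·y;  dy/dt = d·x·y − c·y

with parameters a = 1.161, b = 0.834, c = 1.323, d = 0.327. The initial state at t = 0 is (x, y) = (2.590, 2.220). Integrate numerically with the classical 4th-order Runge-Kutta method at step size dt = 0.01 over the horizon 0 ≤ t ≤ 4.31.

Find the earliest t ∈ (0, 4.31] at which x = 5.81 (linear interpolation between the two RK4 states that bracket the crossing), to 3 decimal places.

t=0.000: state=(2.590, 2.220)
step 1 (dt=0.01): k1=(-1.788, -1.057), k2=(-1.771, -1.061), k3=(-1.771, -1.061), k4=(-1.753, -1.065); state += dt/6·(k1+2k2+2k3+k4)
t=0.010: state=(2.572, 2.209)
t=0.020: state=(2.555, 2.199)
t=0.030: state=(2.538, 2.188)
continuing one RK4 step at a time; state shown every 20 steps (Δt=0.2):
t=0.200: state=(2.298, 1.998)
t=0.400: state=(2.117, 1.770)
t=0.600: state=(2.024, 1.555)
t=0.800: state=(2.002, 1.361)
t=1.000: state=(2.042, 1.192)
t=1.200: state=(2.137, 1.049)
t=1.400: state=(2.287, 0.930)
t=1.600: state=(2.491, 0.834)
t=1.800: state=(2.751, 0.760)
t=2.000: state=(3.072, 0.705)
t=2.200: state=(3.456, 0.670)
t=2.400: state=(3.905, 0.654)
t=2.600: state=(4.417, 0.658)
t=2.800: state=(4.982, 0.687)
t=3.000: state=(5.579, 0.745)
t=3.070: state=(5.789, 0.773)
next step: t=3.080: state=(5.819, 0.778) — x has crossed 5.81
linear interpolation between t=3.070 (5.78947) and t=3.080 (5.81933) → t≈3.077

t = 3.077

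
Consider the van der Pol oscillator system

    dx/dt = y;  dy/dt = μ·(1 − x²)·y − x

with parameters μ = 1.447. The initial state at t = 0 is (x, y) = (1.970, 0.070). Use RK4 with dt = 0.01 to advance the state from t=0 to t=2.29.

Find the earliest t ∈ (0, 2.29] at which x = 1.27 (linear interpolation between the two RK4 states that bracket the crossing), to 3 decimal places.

t=0.000: state=(1.970, 0.070)
step 1 (dt=0.01): k1=(0.070, -2.262), k2=(0.059, -2.215), k3=(0.059, -2.216), k4=(0.048, -2.170); state += dt/6·(k1+2k2+2k3+k4)
t=0.010: state=(1.971, 0.048)
t=0.020: state=(1.971, 0.027)
t=0.030: state=(1.971, 0.006)
continuing one RK4 step at a time; state shown every 10 steps (Δt=0.1):
t=0.100: state=(1.967, -0.115)
t=0.200: state=(1.949, -0.237)
t=0.300: state=(1.921, -0.319)
t=0.400: state=(1.886, -0.377)
t=0.500: state=(1.846, -0.420)
t=0.600: state=(1.802, -0.455)
t=0.700: state=(1.755, -0.486)
t=0.800: state=(1.705, -0.514)
t=0.900: state=(1.652, -0.543)
t=1.000: state=(1.597, -0.573)
t=1.100: state=(1.538, -0.606)
t=1.200: state=(1.475, -0.642)
t=1.300: state=(1.409, -0.683)
t=1.400: state=(1.339, -0.729)
t=1.490: state=(1.271, -0.778)
next step: t=1.500: state=(1.263, -0.784) — x has crossed 1.27
linear interpolation between t=1.490 (1.27085) and t=1.500 (1.26304) → t≈1.491

t = 1.491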